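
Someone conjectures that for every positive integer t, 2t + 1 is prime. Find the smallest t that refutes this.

t = 4

t = 1: 2t + 1 = 3, prime.
t = 2: 2t + 1 = 5, prime.
t = 3: 2t + 1 = 7, prime.
t = 4: 2t + 1 = 9 = 3 × 3, composite.
Hence t = 4 is a counterexample.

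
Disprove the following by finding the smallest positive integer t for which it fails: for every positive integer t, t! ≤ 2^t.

t = 4

Check each positive integer t in order until t! > 2^t.
For t = 1, 2, 3 the conclusion holds.
t = 4: t! = 24 and 2^t = 16, so 24 > 16.
Thus t = 4 disproves the claim, and no smaller t works.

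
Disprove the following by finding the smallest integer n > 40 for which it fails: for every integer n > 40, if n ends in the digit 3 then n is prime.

For n = 43, 53 the conclusion holds.
n = 63: 63 ends in 3; 63 = 3 × 21, composite.
So n = 63 is the smallest counterexample.

n = 63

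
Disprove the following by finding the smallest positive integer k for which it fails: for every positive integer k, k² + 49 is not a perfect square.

k = 24

For k = 1, 2, 3, 4, …, 21, 22, 23 the conclusion holds.
k = 24: 24² + 49 = 625 = 25², a perfect square.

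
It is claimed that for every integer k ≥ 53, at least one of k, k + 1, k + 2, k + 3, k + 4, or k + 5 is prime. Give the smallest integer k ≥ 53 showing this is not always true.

We need the least integer k ≥ 53 for which k, k + 1, k + 2, k + 3, k + 4, k + 5 are all composite.
The first 37 eligible values, up to k = 89, all satisfy the conclusion.
k = 90: 90 = 2 × 45; 91 = 7 × 13; 92 = 2 × 46; 93 = 3 × 31; 94 = 2 × 47; 95 = 5 × 19 — all composite.

k = 90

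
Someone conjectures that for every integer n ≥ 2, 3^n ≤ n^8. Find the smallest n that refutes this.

n = 23

A counterexample is any integer n ≥ 2 such that 3^n > n^8; we check each in order.
For n = 2, 3, 4, 5, …, 20, 21, 22 the conclusion holds.
n = 23: 3^n = 94143178827 and n^8 = 78310985281, so 94143178827 > 78310985281.
So n = 23 is the smallest counterexample.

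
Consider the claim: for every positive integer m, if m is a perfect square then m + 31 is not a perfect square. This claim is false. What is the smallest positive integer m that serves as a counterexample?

A counterexample is any positive integer m such that m is a perfect square but m + 31 is a perfect square; we check each in order.
The first 14 eligible values, up to m = 196, all satisfy the conclusion.
m = 225: 225 = 15² and 225 + 31 = 256 = 16².

m = 225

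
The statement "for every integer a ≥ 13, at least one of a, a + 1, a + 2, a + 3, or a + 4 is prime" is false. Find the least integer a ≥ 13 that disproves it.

a = 24

A counterexample is any integer a ≥ 13 such that a, a + 1, a + 2, a + 3, a + 4 are all composite; we check each in order.
The first 11 eligible values, up to a = 23, all satisfy the conclusion.
a = 24: 24 = 2 × 12; 25 = 5 × 5; 26 = 2 × 13; 27 = 3 × 9; 28 = 2 × 14 — all composite.
Thus a = 24 disproves the claim, and no smaller a works.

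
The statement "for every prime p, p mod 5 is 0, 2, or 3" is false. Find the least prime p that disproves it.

We need the least prime p for which the claim fails.
For p = 2, 3, 5, 7 the conclusion holds.
p = 11: 11 mod 5 = 1 — not in {0, 2, 3}.

p = 11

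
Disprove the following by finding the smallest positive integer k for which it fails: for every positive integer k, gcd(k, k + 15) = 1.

We need the least positive integer k for which gcd(k, k + 15) > 1.
k = 1: gcd(1, 16) = 1.
k = 2: gcd(2, 17) = 1.
k = 3: gcd(3, 18) = 3.

k = 3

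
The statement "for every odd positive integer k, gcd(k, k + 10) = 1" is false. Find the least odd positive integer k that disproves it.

We need the least odd positive integer k for which gcd(k, k + 10) > 1.
k = 1: gcd(1, 11) = 1.
k = 3: gcd(3, 13) = 1.
k = 5: gcd(5, 15) = 5.
So k = 5 is the smallest counterexample.

k = 5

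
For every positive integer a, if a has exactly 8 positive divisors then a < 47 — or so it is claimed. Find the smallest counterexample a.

For a = 24, 30, 40, 42 the conclusion holds.
a = 54: τ(54) = 8; 54 ≥ 47.
So a = 54 is the smallest counterexample.

a = 54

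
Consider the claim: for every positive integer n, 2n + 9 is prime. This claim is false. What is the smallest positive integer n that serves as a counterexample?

n = 3

For n = 1, 2 the conclusion holds.
n = 3: 2n + 9 = 15 = 3 × 5, composite.
Thus n = 3 disproves the claim, and no smaller n works.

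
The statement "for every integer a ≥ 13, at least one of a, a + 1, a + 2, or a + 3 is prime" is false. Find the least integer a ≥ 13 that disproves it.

The first 11 eligible values, up to a = 23, all satisfy the conclusion.
a = 24: 24 = 2 × 12; 25 = 5 × 5; 26 = 2 × 13; 27 = 3 × 9 — all composite.
Hence a = 24 is a counterexample.

a = 24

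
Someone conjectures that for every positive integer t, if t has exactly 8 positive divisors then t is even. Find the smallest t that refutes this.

We need the least positive integer t for which t has exactly 8 positive divisors but t is odd.
The first 12 eligible values, up to t = 104, all satisfy the conclusion.
t = 105: divisors of 105: 1, 3, 5, 7, 15, 21, 35, 105; 105 is odd.

t = 105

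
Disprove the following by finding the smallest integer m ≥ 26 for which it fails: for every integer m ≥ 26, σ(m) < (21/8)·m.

For m = 26, 27, 28, 29, …, 57, 58, 59 the conclusion holds.
m = 60: σ(60) = 168; 168 ≥ 315/2.

m = 60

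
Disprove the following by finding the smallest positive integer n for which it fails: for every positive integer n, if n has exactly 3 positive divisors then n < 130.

n = 169

The first 5 eligible values, up to n = 121, all satisfy the conclusion.
n = 169: τ(169) = 3; 169 ≥ 130.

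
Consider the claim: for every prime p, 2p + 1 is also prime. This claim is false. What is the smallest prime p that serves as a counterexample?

A counterexample is any prime p such that 2p + 1 is not prime; we check each in order.
For p = 2, 3, 5 the conclusion holds.
p = 7: 2p + 1 = 15 = 3 × 5, not prime.
Thus p = 7 disproves the claim, and no smaller p works.

p = 7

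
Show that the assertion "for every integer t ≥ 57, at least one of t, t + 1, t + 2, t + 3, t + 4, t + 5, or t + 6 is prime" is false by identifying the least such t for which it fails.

t = 90

For t = 57, 58, 59, 60, …, 87, 88, 89 the conclusion holds.
t = 90: 90 = 2 × 45; 91 = 7 × 13; 92 = 2 × 46; 93 = 3 × 31; 94 = 2 × 47; 95 = 5 × 19; 96 = 2 × 48 — all composite.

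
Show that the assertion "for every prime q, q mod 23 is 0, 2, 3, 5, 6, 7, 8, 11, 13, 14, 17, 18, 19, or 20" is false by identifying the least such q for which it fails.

q = 47

For q = 2, 3, 5, 7, …, 37, 41, 43 the conclusion holds.
q = 47: 47 mod 23 = 1 — not in {0, 2, 3, 5, 6, 7, 8, 11, 13, 14, 17, 18, 19, 20}.
So q = 47 is the smallest counterexample.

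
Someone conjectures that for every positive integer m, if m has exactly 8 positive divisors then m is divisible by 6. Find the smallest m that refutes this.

For m = 24, 30 the conclusion holds.
m = 40: τ(40) = 8; 40 mod 6 = 4.
So m = 40 is the smallest counterexample.

m = 40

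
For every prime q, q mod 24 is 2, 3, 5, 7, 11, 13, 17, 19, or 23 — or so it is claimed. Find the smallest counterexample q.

For q = 2, 3, 5, 7, …, 61, 67, 71 the conclusion holds.
q = 73: 73 mod 24 = 1 — not in {2, 3, 5, 7, 11, 13, 17, 19, 23}.

q = 73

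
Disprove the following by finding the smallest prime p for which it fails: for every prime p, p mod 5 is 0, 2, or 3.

We need the least prime p for which the claim fails.
For p = 2, 3, 5, 7 the conclusion holds.
p = 11: 11 mod 5 = 1 — not in {0, 2, 3}.

p = 11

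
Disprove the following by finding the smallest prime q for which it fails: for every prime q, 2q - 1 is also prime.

We need the least prime q for which 2q - 1 is not prime.
q = 2: 2q - 1 = 3, prime.
q = 3: 2q - 1 = 5, prime.
q = 5: 2q - 1 = 9 = 3 × 3, not prime.

q = 5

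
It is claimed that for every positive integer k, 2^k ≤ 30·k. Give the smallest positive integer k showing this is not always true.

For k = 1, 2, 3, 4, 5, 6, 7 the conclusion holds.
k = 8: 2^k = 256 and 30·k = 240, so 256 > 240.
So k = 8 is the smallest counterexample.

k = 8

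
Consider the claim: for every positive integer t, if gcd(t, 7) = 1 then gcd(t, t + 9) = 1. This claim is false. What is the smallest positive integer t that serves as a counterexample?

t = 3

We need the least positive integer t for which gcd(t, 7) = 1 but gcd(t, t + 9) > 1.
t = 1: gcd(1, 10) = 1.
t = 2: gcd(2, 11) = 1.
t = 3: gcd(3, 12) = 3.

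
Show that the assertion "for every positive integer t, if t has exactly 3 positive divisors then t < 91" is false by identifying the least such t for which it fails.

t = 121

A counterexample is any positive integer t such that t has exactly 3 positive divisors but the claim fails; we check each in order.
For t = 4, 9, 25, 49 the conclusion holds.
t = 121: τ(121) = 3; 121 ≥ 91.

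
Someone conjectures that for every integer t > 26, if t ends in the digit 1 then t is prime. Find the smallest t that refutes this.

We need the least integer t > 26 for which t ends in the digit 1 but t is not prime.
t = 31: 31 ends in 1 and is prime.
t = 41: 41 ends in 1 and is prime.
t = 51: 51 ends in 1; 51 = 3 × 17, composite.

t = 51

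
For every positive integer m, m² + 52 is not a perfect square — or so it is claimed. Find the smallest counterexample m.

m = 12

A counterexample is any positive integer m such that m² + 52 is a perfect square; we check each in order.
For m = 1, 2, 3, 4, …, 9, 10, 11 the conclusion holds.
m = 12: 12² + 52 = 196 = 14², a perfect square.
Hence m = 12 is a counterexample.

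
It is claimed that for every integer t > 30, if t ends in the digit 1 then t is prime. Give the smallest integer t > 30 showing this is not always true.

t = 51

For t = 31, 41 the conclusion holds.
t = 51: 51 ends in 1; 51 = 3 × 17, composite.
Thus t = 51 disproves the claim, and no smaller t works.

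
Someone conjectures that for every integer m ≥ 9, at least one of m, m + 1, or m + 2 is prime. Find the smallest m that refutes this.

We need the least integer m ≥ 9 for which m, m + 1, m + 2 are all composite.
For m = 9, 10, 11, 12, 13 the conclusion holds.
m = 14: 14 = 2 × 7; 15 = 3 × 5; 16 = 2 × 8 — all composite.

m = 14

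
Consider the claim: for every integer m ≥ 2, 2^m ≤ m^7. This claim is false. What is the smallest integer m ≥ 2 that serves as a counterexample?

m = 37

A counterexample is any integer m ≥ 2 such that 2^m > m^7; we check each in order.
For m = 2, 3, 4, 5, …, 34, 35, 36 the conclusion holds.
m = 37: 2^m = 137438953472 and m^7 = 94931877133, so 137438953472 > 94931877133.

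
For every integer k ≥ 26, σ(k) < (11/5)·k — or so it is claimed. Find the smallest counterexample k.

k = 26: σ(26) = 42; 42 < 286/5.
k = 27: σ(27) = 40; 40 < 297/5.
k = 28: σ(28) = 56; 56 < 308/5.
k = 29: σ(29) = 30; 30 < 319/5.
k = 30: σ(30) = 72; 72 ≥ 66.
Hence k = 30 is a counterexample.

k = 30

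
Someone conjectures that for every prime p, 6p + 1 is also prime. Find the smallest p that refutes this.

A counterexample is any prime p such that 6p + 1 is not prime; we check each in order.
p = 2: 6p + 1 = 13, prime.
p = 3: 6p + 1 = 19, prime.
p = 5: 6p + 1 = 31, prime.
p = 7: 6p + 1 = 43, prime.
p = 11: 6p + 1 = 67, prime.
p = 13: 6p + 1 = 79, prime.
p = 17: 6p + 1 = 103, prime.
p = 19: 6p + 1 = 115 = 5 × 23, not prime.
So p = 19 is the smallest counterexample.

p = 19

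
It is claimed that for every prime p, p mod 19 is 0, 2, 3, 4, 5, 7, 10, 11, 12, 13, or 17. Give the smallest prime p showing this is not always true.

p = 37

A counterexample is any prime p such that the claim fails; we check each in order.
For p = 2, 3, 5, 7, …, 23, 29, 31 the conclusion holds.
p = 37: 37 mod 19 = 18 — not in {0, 2, 3, 4, 5, 7, 10, 11, 12, 13, 17}.
Hence p = 37 is a counterexample.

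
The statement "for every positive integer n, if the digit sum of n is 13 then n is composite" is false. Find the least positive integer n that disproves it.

A counterexample is any positive integer n such that the digit sum of n is 13 but n is prime; we check each in order.
For n = 49, 58 the conclusion holds.
n = 67: digit sum 13; 67 is prime, not composite.

n = 67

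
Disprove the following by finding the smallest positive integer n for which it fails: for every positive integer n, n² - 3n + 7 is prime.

Check each positive integer n in order until n² - 3n + 7 is not prime.
The first 5 eligible values, up to n = 5, all satisfy the conclusion.
n = 6: n² - 3n + 7 = 25 = 5 × 5, composite.
Thus n = 6 disproves the claim, and no smaller n works.

n = 6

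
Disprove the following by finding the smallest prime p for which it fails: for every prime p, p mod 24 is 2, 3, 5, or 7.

p = 11

We need the least prime p for which the claim fails.
The first 4 eligible values, up to p = 7, all satisfy the conclusion.
p = 11: 11 mod 24 = 11 — not in {2, 3, 5, 7}.
Thus p = 11 disproves the claim, and no smaller p works.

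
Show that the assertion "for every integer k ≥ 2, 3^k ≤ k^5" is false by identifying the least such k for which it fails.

k = 11

Check each integer k ≥ 2 in order until 3^k > k^5.
For k = 2, 3, 4, 5, 6, 7, 8, 9, 10 the conclusion holds.
k = 11: 3^k = 177147 and k^5 = 161051, so 177147 > 161051.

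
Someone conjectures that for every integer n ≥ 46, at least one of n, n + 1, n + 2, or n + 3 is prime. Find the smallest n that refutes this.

For n = 46, 47 the conclusion holds.
n = 48: 48 = 2 × 24; 49 = 7 × 7; 50 = 2 × 25; 51 = 3 × 17 — all composite.
Thus n = 48 disproves the claim, and no smaller n works.

n = 48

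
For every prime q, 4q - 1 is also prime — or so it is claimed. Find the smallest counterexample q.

We need the least prime q for which 4q - 1 is not prime.
q = 2: 4q - 1 = 7, prime.
q = 3: 4q - 1 = 11, prime.
q = 5: 4q - 1 = 19, prime.
q = 7: 4q - 1 = 27 = 3 × 9, not prime.

q = 7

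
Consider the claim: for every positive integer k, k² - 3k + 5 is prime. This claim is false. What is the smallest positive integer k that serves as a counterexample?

k = 4

A counterexample is any positive integer k such that k² - 3k + 5 is not prime; we check each in order.
k = 1: k² - 3k + 5 = 3, prime.
k = 2: k² - 3k + 5 = 3, prime.
k = 3: k² - 3k + 5 = 5, prime.
k = 4: k² - 3k + 5 = 9 = 3 × 3, composite.
So k = 4 is the smallest counterexample.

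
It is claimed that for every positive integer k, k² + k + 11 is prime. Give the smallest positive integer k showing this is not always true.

We need the least positive integer k for which k² + k + 11 is not prime.
For k = 1, 2, 3, 4, 5, 6, 7, 8, 9 the conclusion holds.
k = 10: k² + k + 11 = 121 = 11 × 11, composite.
Thus k = 10 disproves the claim, and no smaller k works.

k = 10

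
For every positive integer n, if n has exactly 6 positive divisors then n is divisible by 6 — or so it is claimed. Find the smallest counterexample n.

We need the least positive integer n for which n has exactly 6 positive divisors but n is not divisible by 6.
n = 12: τ(12) = 6; 12 mod 6 = 0.
n = 18: τ(18) = 6; 18 mod 6 = 0.
n = 20: τ(20) = 6; 20 mod 6 = 2.

n = 20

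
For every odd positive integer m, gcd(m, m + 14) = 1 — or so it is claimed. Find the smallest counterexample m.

m = 7

Check each odd positive integer m in order until gcd(m, m + 14) > 1.
m = 1: gcd(1, 15) = 1.
m = 3: gcd(3, 17) = 1.
m = 5: gcd(5, 19) = 1.
m = 7: gcd(7, 21) = 7.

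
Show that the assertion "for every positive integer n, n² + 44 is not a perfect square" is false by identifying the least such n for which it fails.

n = 10

A counterexample is any positive integer n such that n² + 44 is a perfect square; we check each in order.
The first 9 eligible values, up to n = 9, all satisfy the conclusion.
n = 10: 10² + 44 = 144 = 12², a perfect square.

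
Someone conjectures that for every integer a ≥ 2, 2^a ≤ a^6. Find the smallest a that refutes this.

a = 30

For a = 2, 3, 4, 5, …, 27, 28, 29 the conclusion holds.
a = 30: 2^a = 1073741824 and a^6 = 729000000, so 1073741824 > 729000000.
So a = 30 is the smallest counterexample.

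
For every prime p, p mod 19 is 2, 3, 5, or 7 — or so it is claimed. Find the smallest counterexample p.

p = 11

Check each prime p in order until the claim fails.
For p = 2, 3, 5, 7 the conclusion holds.
p = 11: 11 mod 19 = 11 — not in {2, 3, 5, 7}.
Thus p = 11 disproves the claim, and no smaller p works.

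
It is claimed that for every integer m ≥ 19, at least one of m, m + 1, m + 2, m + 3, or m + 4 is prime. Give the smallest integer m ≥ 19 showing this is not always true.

m = 24

Check each integer m ≥ 19 in order until m, m + 1, m + 2, m + 3, m + 4 are all composite.
The first 5 eligible values, up to m = 23, all satisfy the conclusion.
m = 24: 24 = 2 × 12; 25 = 5 × 5; 26 = 2 × 13; 27 = 3 × 9; 28 = 2 × 14 — all composite.
Hence m = 24 is a counterexample.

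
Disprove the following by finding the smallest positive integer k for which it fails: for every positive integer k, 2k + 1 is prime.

We need the least positive integer k for which 2k + 1 is not prime.
k = 1: 2k + 1 = 3, prime.
k = 2: 2k + 1 = 5, prime.
k = 3: 2k + 1 = 7, prime.
k = 4: 2k + 1 = 9 = 3 × 3, composite.

k = 4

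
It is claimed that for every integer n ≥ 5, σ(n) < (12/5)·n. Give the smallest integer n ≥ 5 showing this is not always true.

Check each integer n ≥ 5 in order until the claim fails.
The first 19 eligible values, up to n = 23, all satisfy the conclusion.
n = 24: σ(24) = 60; 60 ≥ 288/5.
So n = 24 is the smallest counterexample.

n = 24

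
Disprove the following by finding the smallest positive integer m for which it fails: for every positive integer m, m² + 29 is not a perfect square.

m = 14

The first 13 eligible values, up to m = 13, all satisfy the conclusion.
m = 14: 14² + 29 = 225 = 15², a perfect square.
Thus m = 14 disproves the claim, and no smaller m works.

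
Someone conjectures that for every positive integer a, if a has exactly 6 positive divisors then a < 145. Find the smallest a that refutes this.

The first 19 eligible values, up to a = 124, all satisfy the conclusion.
a = 147: τ(147) = 6; 147 ≥ 145.

a = 147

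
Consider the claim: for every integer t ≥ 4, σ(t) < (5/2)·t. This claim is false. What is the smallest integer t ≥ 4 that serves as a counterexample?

t = 24

For t = 4, 5, 6, 7, …, 21, 22, 23 the conclusion holds.
t = 24: σ(24) = 60; 60 ≥ 60.
So t = 24 is the smallest counterexample.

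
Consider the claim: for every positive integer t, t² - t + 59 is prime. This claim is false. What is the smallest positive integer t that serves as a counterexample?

For t = 1, 2 the conclusion holds.
t = 3: t² - t + 59 = 65 = 5 × 13, composite.
Thus t = 3 disproves the claim, and no smaller t works.

t = 3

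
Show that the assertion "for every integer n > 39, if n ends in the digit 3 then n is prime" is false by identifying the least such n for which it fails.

n = 63

A counterexample is any integer n > 39 such that n ends in the digit 3 but n is not prime; we check each in order.
For n = 43, 53 the conclusion holds.
n = 63: 63 ends in 3; 63 = 3 × 21, composite.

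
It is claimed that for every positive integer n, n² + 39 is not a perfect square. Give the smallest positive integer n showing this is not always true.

We need the least positive integer n for which n² + 39 is a perfect square.
The first 4 eligible values, up to n = 4, all satisfy the conclusion.
n = 5: 5² + 39 = 64 = 8², a perfect square.

n = 5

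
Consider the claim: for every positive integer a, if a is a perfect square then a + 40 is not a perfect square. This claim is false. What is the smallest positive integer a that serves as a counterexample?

Check each positive integer a in order until a is a perfect square but a + 40 is a perfect square.
For a = 1, 4 the conclusion holds.
a = 9: 9 = 3² and 9 + 40 = 49 = 7².

a = 9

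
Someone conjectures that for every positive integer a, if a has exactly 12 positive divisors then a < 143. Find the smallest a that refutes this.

We need the least positive integer a for which a has exactly 12 positive divisors but the claim fails.
For a = 60, 72, 84, 90, 96, 108, 126, 132, 140 the conclusion holds.
a = 150: τ(150) = 12; 150 ≥ 143.

a = 150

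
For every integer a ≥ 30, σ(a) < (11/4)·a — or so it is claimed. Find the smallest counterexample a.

a = 60

A counterexample is any integer a ≥ 30 such that the claim fails; we check each in order.
For a = 30, 31, 32, 33, …, 57, 58, 59 the conclusion holds.
a = 60: σ(60) = 168; 168 ≥ 165.
Thus a = 60 disproves the claim, and no smaller a works.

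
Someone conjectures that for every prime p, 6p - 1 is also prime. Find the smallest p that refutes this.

p = 11

The first 4 eligible values, up to p = 7, all satisfy the conclusion.
p = 11: 6p - 1 = 65 = 5 × 13, not prime.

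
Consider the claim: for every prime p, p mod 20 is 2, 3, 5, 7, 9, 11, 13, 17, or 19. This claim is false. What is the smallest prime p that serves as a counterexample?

p = 41

A counterexample is any prime p such that the claim fails; we check each in order.
The first 12 eligible values, up to p = 37, all satisfy the conclusion.
p = 41: 41 mod 20 = 1 — not in {2, 3, 5, 7, 9, 11, 13, 17, 19}.
So p = 41 is the smallest counterexample.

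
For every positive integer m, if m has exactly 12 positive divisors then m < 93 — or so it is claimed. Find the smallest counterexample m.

m = 96

We need the least positive integer m for which m has exactly 12 positive divisors but the claim fails.
The first 4 eligible values, up to m = 90, all satisfy the conclusion.
m = 96: τ(96) = 12; 96 ≥ 93.
Thus m = 96 disproves the claim, and no smaller m works.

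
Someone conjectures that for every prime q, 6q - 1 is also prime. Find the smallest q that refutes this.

q = 11

We need the least prime q for which 6q - 1 is not prime.
The first 4 eligible values, up to q = 7, all satisfy the conclusion.
q = 11: 6q - 1 = 65 = 5 × 13, not prime.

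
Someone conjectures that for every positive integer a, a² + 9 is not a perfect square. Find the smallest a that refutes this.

A counterexample is any positive integer a such that a² + 9 is a perfect square; we check each in order.
For a = 1, 2, 3 the conclusion holds.
a = 4: 4² + 9 = 25 = 5², a perfect square.

a = 4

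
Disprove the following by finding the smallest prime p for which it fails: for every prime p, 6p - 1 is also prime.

p = 11

We need the least prime p for which 6p - 1 is not prime.
p = 2: 6p - 1 = 11, prime.
p = 3: 6p - 1 = 17, prime.
p = 5: 6p - 1 = 29, prime.
p = 7: 6p - 1 = 41, prime.
p = 11: 6p - 1 = 65 = 5 × 13, not prime.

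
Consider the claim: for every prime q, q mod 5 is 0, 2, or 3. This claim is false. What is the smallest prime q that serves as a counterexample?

The first 4 eligible values, up to q = 7, all satisfy the conclusion.
q = 11: 11 mod 5 = 1 — not in {0, 2, 3}.
Thus q = 11 disproves the claim, and no smaller q works.

q = 11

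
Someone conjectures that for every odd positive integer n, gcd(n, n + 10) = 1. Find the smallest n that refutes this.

n = 5

A counterexample is any odd positive integer n such that gcd(n, n + 10) > 1; we check each in order.
n = 1: gcd(1, 11) = 1.
n = 3: gcd(3, 13) = 1.
n = 5: gcd(5, 15) = 5.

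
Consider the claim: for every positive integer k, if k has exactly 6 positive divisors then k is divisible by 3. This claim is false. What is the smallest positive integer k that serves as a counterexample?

A counterexample is any positive integer k such that k has exactly 6 positive divisors but k is not divisible by 3; we check each in order.
k = 12: τ(12) = 6; 12 mod 3 = 0.
k = 18: τ(18) = 6; 18 mod 3 = 0.
k = 20: τ(20) = 6; 20 mod 3 = 2.

k = 20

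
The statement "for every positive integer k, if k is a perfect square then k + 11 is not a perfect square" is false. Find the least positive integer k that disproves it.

k = 25

Check each positive integer k in order until k is a perfect square but k + 11 is a perfect square.
For k = 1, 4, 9, 16 the conclusion holds.
k = 25: 25 = 5² and 25 + 11 = 36 = 6².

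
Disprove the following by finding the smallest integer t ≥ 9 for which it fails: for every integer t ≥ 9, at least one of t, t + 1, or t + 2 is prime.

A counterexample is any integer t ≥ 9 such that t, t + 1, t + 2 are all composite; we check each in order.
The first 5 eligible values, up to t = 13, all satisfy the conclusion.
t = 14: 14 = 2 × 7; 15 = 3 × 5; 16 = 2 × 8 — all composite.

t = 14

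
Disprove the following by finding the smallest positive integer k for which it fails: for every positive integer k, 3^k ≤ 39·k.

Check each positive integer k in order until 3^k > 39·k.
k = 1: 3^k = 3 and 39·k = 39, so 3 ≤ 39.
k = 2: 3^k = 9 and 39·k = 78, so 9 ≤ 78.
k = 3: 3^k = 27 and 39·k = 117, so 27 ≤ 117.
k = 4: 3^k = 81 and 39·k = 156, so 81 ≤ 156.
k = 5: 3^k = 243 and 39·k = 195, so 243 > 195.

k = 5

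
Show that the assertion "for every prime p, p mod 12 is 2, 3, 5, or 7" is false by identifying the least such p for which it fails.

p = 11

For p = 2, 3, 5, 7 the conclusion holds.
p = 11: 11 mod 12 = 11 — not in {2, 3, 5, 7}.
Hence p = 11 is a counterexample.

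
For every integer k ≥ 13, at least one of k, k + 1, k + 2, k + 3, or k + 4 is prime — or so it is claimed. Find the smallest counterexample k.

We need the least integer k ≥ 13 for which k, k + 1, k + 2, k + 3, k + 4 are all composite.
The first 11 eligible values, up to k = 23, all satisfy the conclusion.
k = 24: 24 = 2 × 12; 25 = 5 × 5; 26 = 2 × 13; 27 = 3 × 9; 28 = 2 × 14 — all composite.

k = 24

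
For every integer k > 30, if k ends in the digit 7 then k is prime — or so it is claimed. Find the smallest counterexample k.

We need the least integer k > 30 for which k ends in the digit 7 but k is not prime.
For k = 37, 47 the conclusion holds.
k = 57: 57 ends in 7; 57 = 3 × 19, composite.

k = 57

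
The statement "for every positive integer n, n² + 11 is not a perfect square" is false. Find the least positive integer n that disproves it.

The first 4 eligible values, up to n = 4, all satisfy the conclusion.
n = 5: 5² + 11 = 36 = 6², a perfect square.
So n = 5 is the smallest counterexample.

n = 5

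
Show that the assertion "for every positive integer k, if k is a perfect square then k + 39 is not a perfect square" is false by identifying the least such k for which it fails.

We need the least positive integer k for which k is a perfect square but k + 39 is a perfect square.
k = 1: 1 + 39 = 40, not a perfect square.
k = 4: 4 + 39 = 43, not a perfect square.
k = 9: 9 + 39 = 48, not a perfect square.
k = 16: 16 + 39 = 55, not a perfect square.
k = 25: 25 = 5² and 25 + 39 = 64 = 8².
So k = 25 is the smallest counterexample.

k = 25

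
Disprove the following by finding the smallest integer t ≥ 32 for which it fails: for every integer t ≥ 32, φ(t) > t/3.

Check each integer t ≥ 32 in order until the claim fails.
The first 4 eligible values, up to t = 35, all satisfy the conclusion.
t = 36: φ(36) = 12 and 36/3 = 12, so φ(36) ≤ 36/3.

t = 36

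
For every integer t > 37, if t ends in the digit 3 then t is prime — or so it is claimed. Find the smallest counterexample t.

We need the least integer t > 37 for which t ends in the digit 3 but t is not prime.
For t = 43, 53 the conclusion holds.
t = 63: 63 ends in 3; 63 = 3 × 21, composite.
Hence t = 63 is a counterexample.

t = 63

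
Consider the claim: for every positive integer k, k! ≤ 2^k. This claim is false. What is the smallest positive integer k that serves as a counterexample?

k = 4

A counterexample is any positive integer k such that k! > 2^k; we check each in order.
k = 1: k! = 1 and 2^k = 2, so 1 ≤ 2.
k = 2: k! = 2 and 2^k = 4, so 2 ≤ 4.
k = 3: k! = 6 and 2^k = 8, so 6 ≤ 8.
k = 4: k! = 24 and 2^k = 16, so 24 > 16.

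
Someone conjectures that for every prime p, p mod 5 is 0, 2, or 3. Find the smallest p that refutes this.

A counterexample is any prime p such that the claim fails; we check each in order.
For p = 2, 3, 5, 7 the conclusion holds.
p = 11: 11 mod 5 = 1 — not in {0, 2, 3}.
Thus p = 11 disproves the claim, and no smaller p works.

p = 11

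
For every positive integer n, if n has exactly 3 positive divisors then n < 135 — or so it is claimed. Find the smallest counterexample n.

n = 169

The first 5 eligible values, up to n = 121, all satisfy the conclusion.
n = 169: τ(169) = 3; 169 ≥ 135.
Thus n = 169 disproves the claim, and no smaller n works.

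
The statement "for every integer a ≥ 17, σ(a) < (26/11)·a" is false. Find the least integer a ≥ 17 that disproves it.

a = 24

Check each integer a ≥ 17 in order until the claim fails.
For a = 17, 18, 19, 20, 21, 22, 23 the conclusion holds.
a = 24: σ(24) = 60; 60 ≥ 624/11.
So a = 24 is the smallest counterexample.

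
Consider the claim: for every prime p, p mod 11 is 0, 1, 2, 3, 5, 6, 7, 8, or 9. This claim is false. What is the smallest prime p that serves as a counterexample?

The first 11 eligible values, up to p = 31, all satisfy the conclusion.
p = 37: 37 mod 11 = 4 — not in {0, 1, 2, 3, 5, 6, 7, 8, 9}.
So p = 37 is the smallest counterexample.

p = 37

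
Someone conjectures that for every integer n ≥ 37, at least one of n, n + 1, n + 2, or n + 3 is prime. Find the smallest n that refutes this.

We need the least integer n ≥ 37 for which n, n + 1, n + 2, n + 3 are all composite.
For n = 37, 38, 39, 40, …, 45, 46, 47 the conclusion holds.
n = 48: 48 = 2 × 24; 49 = 7 × 7; 50 = 2 × 25; 51 = 3 × 17 — all composite.
So n = 48 is the smallest counterexample.

n = 48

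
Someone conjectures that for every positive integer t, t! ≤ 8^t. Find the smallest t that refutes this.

A counterexample is any positive integer t such that t! > 8^t; we check each in order.
The first 19 eligible values, up to t = 19, all satisfy the conclusion.
t = 20: t! = 2432902008176640000 and 8^t = 1152921504606846976, so 2432902008176640000 > 1152921504606846976.
So t = 20 is the smallest counterexample.

t = 20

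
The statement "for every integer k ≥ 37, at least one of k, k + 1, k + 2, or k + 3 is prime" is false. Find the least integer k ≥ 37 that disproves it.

k = 48

Check each integer k ≥ 37 in order until k, k + 1, k + 2, k + 3 are all composite.
For k = 37, 38, 39, 40, …, 45, 46, 47 the conclusion holds.
k = 48: 48 = 2 × 24; 49 = 7 × 7; 50 = 2 × 25; 51 = 3 × 17 — all composite.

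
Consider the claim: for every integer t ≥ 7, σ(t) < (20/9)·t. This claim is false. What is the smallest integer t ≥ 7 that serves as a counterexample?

t = 12

A counterexample is any integer t ≥ 7 such that the claim fails; we check each in order.
The first 5 eligible values, up to t = 11, all satisfy the conclusion.
t = 12: σ(12) = 28; 28 ≥ 80/3.
So t = 12 is the smallest counterexample.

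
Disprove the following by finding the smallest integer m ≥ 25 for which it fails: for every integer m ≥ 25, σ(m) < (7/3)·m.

Check each integer m ≥ 25 in order until the claim fails.
For m = 25, 26, 27, 28, 29 the conclusion holds.
m = 30: σ(30) = 72; 72 ≥ 70.

m = 30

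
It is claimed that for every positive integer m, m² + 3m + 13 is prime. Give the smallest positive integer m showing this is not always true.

m = 9

The first 8 eligible values, up to m = 8, all satisfy the conclusion.
m = 9: m² + 3m + 13 = 121 = 11 × 11, composite.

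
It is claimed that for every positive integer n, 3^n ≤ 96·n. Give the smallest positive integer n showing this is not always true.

n = 6

A counterexample is any positive integer n such that 3^n > 96·n; we check each in order.
n = 1: 3^n = 3 and 96·n = 96, so 3 ≤ 96.
n = 2: 3^n = 9 and 96·n = 192, so 9 ≤ 192.
n = 3: 3^n = 27 and 96·n = 288, so 27 ≤ 288.
n = 4: 3^n = 81 and 96·n = 384, so 81 ≤ 384.
n = 5: 3^n = 243 and 96·n = 480, so 243 ≤ 480.
n = 6: 3^n = 729 and 96·n = 576, so 729 > 576.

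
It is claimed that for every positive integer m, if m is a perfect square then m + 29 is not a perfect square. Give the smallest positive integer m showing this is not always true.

m = 196

The first 13 eligible values, up to m = 169, all satisfy the conclusion.
m = 196: 196 = 14² and 196 + 29 = 225 = 15².
So m = 196 is the smallest counterexample.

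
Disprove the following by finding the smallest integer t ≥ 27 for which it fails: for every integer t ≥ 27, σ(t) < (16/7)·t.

For t = 27, 28, 29 the conclusion holds.
t = 30: σ(30) = 72; 72 ≥ 480/7.

t = 30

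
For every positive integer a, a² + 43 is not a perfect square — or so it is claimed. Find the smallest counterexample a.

a = 21

Check each positive integer a in order until a² + 43 is a perfect square.
For a = 1, 2, 3, 4, …, 18, 19, 20 the conclusion holds.
a = 21: 21² + 43 = 484 = 22², a perfect square.
So a = 21 is the smallest counterexample.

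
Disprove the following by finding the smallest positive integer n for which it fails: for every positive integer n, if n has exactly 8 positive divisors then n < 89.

n = 102

We need the least positive integer n for which n has exactly 8 positive divisors but the claim fails.
For n = 24, 30, 40, 42, 54, 56, 66, 70, 78, 88 the conclusion holds.
n = 102: τ(102) = 8; 102 ≥ 89.
So n = 102 is the smallest counterexample.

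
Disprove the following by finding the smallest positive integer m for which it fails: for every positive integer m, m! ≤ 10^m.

m = 25

For m = 1, 2, 3, 4, …, 22, 23, 24 the conclusion holds.
m = 25: m! = 15511210043330985984000000 and 10^m = 10000000000000000000000000, so 15511210043330985984000000 > 10000000000000000000000000.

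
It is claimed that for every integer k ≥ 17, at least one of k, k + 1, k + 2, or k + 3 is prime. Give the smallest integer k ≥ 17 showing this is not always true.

k = 17: 17 is prime.
k = 18: 19 is prime.
k = 19: 19 is prime.
k = 20: 23 is prime.
k = 21: 23 is prime.
k = 22: 23 is prime.
k = 23: 23 is prime.
k = 24: 24 = 2 × 12; 25 = 5 × 5; 26 = 2 × 13; 27 = 3 × 9 — all composite.

k = 24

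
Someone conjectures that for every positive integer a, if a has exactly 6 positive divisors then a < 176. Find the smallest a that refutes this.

We need the least positive integer a for which a has exactly 6 positive divisors but the claim fails.
For a = 12, 18, 20, 28, …, 171, 172, 175 the conclusion holds.
a = 188: τ(188) = 6; 188 ≥ 176.
Hence a = 188 is a counterexample.

a = 188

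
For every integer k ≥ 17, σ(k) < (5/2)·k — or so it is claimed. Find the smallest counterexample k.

For k = 17, 18, 19, 20, 21, 22, 23 the conclusion holds.
k = 24: σ(24) = 60; 60 ≥ 60.
Thus k = 24 disproves the claim, and no smaller k works.

k = 24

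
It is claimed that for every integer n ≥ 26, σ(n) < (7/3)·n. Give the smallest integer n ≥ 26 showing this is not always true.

n = 30

Check each integer n ≥ 26 in order until the claim fails.
n = 26: σ(26) = 42; 42 < 182/3.
n = 27: σ(27) = 40; 40 < 63.
n = 28: σ(28) = 56; 56 < 196/3.
n = 29: σ(29) = 30; 30 < 203/3.
n = 30: σ(30) = 72; 72 ≥ 70.
Hence n = 30 is a counterexample.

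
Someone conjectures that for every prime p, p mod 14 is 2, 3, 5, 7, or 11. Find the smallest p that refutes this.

p = 13

A counterexample is any prime p such that the claim fails; we check each in order.
p = 2: 2 mod 14 = 2.
p = 3: 3 mod 14 = 3.
p = 5: 5 mod 14 = 5.
p = 7: 7 mod 14 = 7.
p = 11: 11 mod 14 = 11.
p = 13: 13 mod 14 = 13 — not in {2, 3, 5, 7, 11}.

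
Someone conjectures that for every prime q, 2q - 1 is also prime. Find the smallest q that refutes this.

For q = 2, 3 the conclusion holds.
q = 5: 2q - 1 = 9 = 3 × 3, not prime.

q = 5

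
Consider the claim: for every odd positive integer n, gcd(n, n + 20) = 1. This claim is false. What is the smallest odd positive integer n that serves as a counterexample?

n = 5

n = 1: gcd(1, 21) = 1.
n = 3: gcd(3, 23) = 1.
n = 5: gcd(5, 25) = 5.
Hence n = 5 is a counterexample.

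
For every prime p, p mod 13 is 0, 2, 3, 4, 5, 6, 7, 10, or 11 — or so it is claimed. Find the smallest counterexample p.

A counterexample is any prime p such that the claim fails; we check each in order.
For p = 2, 3, 5, 7, …, 37, 41, 43 the conclusion holds.
p = 47: 47 mod 13 = 8 — not in {0, 2, 3, 4, 5, 6, 7, 10, 11}.
Hence p = 47 is a counterexample.

p = 47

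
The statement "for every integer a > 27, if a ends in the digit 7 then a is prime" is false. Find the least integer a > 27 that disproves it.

a = 57

a = 37: 37 ends in 7 and is prime.
a = 47: 47 ends in 7 and is prime.
a = 57: 57 ends in 7; 57 = 3 × 19, composite.
So a = 57 is the smallest counterexample.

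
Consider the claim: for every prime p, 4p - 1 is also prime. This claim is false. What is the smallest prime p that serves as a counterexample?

p = 2: 4p - 1 = 7, prime.
p = 3: 4p - 1 = 11, prime.
p = 5: 4p - 1 = 19, prime.
p = 7: 4p - 1 = 27 = 3 × 9, not prime.
Hence p = 7 is a counterexample.

p = 7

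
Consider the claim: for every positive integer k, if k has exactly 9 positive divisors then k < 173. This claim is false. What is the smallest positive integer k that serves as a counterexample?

k = 196

Check each positive integer k in order until k has exactly 9 positive divisors but the claim fails.
For k = 36, 100 the conclusion holds.
k = 196: τ(196) = 9; 196 ≥ 173.
So k = 196 is the smallest counterexample.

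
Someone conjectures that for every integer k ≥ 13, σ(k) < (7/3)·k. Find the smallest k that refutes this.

We need the least integer k ≥ 13 for which the claim fails.
The first 11 eligible values, up to k = 23, all satisfy the conclusion.
k = 24: σ(24) = 60; 60 ≥ 56.
Thus k = 24 disproves the claim, and no smaller k works.

k = 24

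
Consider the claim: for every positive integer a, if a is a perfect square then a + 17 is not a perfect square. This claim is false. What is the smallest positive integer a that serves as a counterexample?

a = 64

For a = 1, 4, 9, 16, 25, 36, 49 the conclusion holds.
a = 64: 64 = 8² and 64 + 17 = 81 = 9².
Hence a = 64 is a counterexample.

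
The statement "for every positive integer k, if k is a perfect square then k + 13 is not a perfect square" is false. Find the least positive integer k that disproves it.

k = 36

We need the least positive integer k for which k is a perfect square but k + 13 is a perfect square.
The first 5 eligible values, up to k = 25, all satisfy the conclusion.
k = 36: 36 = 6² and 36 + 13 = 49 = 7².
Hence k = 36 is a counterexample.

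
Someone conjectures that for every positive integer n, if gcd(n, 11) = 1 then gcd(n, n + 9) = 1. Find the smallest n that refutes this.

For n = 1, 2 the conclusion holds.
n = 3: gcd(3, 12) = 3.

n = 3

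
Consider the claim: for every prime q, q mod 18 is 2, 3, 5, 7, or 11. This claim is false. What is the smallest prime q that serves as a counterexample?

q = 13

Check each prime q in order until the claim fails.
q = 2: 2 mod 18 = 2.
q = 3: 3 mod 18 = 3.
q = 5: 5 mod 18 = 5.
q = 7: 7 mod 18 = 7.
q = 11: 11 mod 18 = 11.
q = 13: 13 mod 18 = 13 — not in {2, 3, 5, 7, 11}.
Thus q = 13 disproves the claim, and no smaller q works.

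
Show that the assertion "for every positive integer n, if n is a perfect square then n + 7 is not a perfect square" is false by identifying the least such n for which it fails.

A counterexample is any positive integer n such that n is a perfect square but n + 7 is a perfect square; we check each in order.
n = 1: 1 + 7 = 8, not a perfect square.
n = 4: 4 + 7 = 11, not a perfect square.
n = 9: 9 = 3² and 9 + 7 = 16 = 4².
So n = 9 is the smallest counterexample.

n = 9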